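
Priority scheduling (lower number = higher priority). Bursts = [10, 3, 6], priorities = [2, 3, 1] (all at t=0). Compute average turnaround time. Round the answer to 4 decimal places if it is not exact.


Sort by priority (ascending = highest first):
Order: [(1, 6), (2, 10), (3, 3)]
Completion times:
  Priority 1, burst=6, C=6
  Priority 2, burst=10, C=16
  Priority 3, burst=3, C=19
Average turnaround = 41/3 = 13.6667

13.6667


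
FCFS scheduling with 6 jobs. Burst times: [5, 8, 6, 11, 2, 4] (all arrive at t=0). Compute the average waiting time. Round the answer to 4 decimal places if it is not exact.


FCFS order (as given): [5, 8, 6, 11, 2, 4]
Waiting times:
  Job 1: wait = 0
  Job 2: wait = 5
  Job 3: wait = 13
  Job 4: wait = 19
  Job 5: wait = 30
  Job 6: wait = 32
Sum of waiting times = 99
Average waiting time = 99/6 = 16.5

16.5


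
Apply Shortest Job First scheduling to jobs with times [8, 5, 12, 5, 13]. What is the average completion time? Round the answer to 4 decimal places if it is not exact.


SJF order (ascending): [5, 5, 8, 12, 13]
Completion times:
  Job 1: burst=5, C=5
  Job 2: burst=5, C=10
  Job 3: burst=8, C=18
  Job 4: burst=12, C=30
  Job 5: burst=13, C=43
Average completion = 106/5 = 21.2

21.2


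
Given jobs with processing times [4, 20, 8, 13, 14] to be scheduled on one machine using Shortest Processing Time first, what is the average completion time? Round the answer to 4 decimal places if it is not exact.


Sort jobs by processing time (SPT order): [4, 8, 13, 14, 20]
Compute completion times sequentially:
  Job 1: processing = 4, completes at 4
  Job 2: processing = 8, completes at 12
  Job 3: processing = 13, completes at 25
  Job 4: processing = 14, completes at 39
  Job 5: processing = 20, completes at 59
Sum of completion times = 139
Average completion time = 139/5 = 27.8

27.8


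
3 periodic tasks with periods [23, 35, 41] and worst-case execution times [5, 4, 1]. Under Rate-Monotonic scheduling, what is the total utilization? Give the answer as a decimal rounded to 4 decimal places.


Compute individual utilizations (exact fractions):
  Task 1: C/T = 5/23 (approx. 0.2174)
  Task 2: C/T = 4/35 (approx. 0.1143)
  Task 3: C/T = 1/41 (approx. 0.0244)
Total utilization U = 5/23 + 4/35 + 1/41 = 11752/33005
Rounded to 4 decimal places: U = 0.3561
RM (Liu & Layland) bound for 3 tasks = 0.779763; compare with U = 11752/33005 (approx. 0.356067)
U <= bound, so schedulable by RM sufficient condition.

0.3561


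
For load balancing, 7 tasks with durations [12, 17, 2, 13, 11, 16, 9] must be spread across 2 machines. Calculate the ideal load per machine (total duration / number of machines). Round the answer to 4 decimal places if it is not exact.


Total processing time = 12 + 17 + 2 + 13 + 11 + 16 + 9 = 80
Number of machines = 2
Ideal balanced load = 80 / 2 = 40.0

40.0


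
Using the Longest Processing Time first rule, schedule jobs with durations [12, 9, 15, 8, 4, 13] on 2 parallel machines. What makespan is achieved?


Sort jobs in decreasing order (LPT): [15, 13, 12, 9, 8, 4]
Assign each job to the least loaded machine:
  Machine 1: jobs [15, 9, 8], load = 32
  Machine 2: jobs [13, 12, 4], load = 29
Makespan = max load = 32

32


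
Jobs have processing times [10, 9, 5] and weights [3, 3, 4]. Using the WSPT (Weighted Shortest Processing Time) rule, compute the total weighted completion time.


Compute p/w ratios and sort ascending (WSPT): [(5, 4), (9, 3), (10, 3)]
Compute weighted completion times:
  Job (p=5,w=4): C=5, w*C=4*5=20
  Job (p=9,w=3): C=14, w*C=3*14=42
  Job (p=10,w=3): C=24, w*C=3*24=72
Total weighted completion time = 134

134


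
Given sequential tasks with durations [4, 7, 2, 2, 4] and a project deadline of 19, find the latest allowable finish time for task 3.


LF(activity 3) = deadline - sum of successor durations
Successors: activities 4 through 5 with durations [2, 4]
Sum of successor durations = 6
LF = 19 - 6 = 13

13


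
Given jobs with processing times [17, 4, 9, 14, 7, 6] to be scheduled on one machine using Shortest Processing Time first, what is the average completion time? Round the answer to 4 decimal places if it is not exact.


Sort jobs by processing time (SPT order): [4, 6, 7, 9, 14, 17]
Compute completion times sequentially:
  Job 1: processing = 4, completes at 4
  Job 2: processing = 6, completes at 10
  Job 3: processing = 7, completes at 17
  Job 4: processing = 9, completes at 26
  Job 5: processing = 14, completes at 40
  Job 6: processing = 17, completes at 57
Sum of completion times = 154
Average completion time = 154/6 = 25.6667

25.6667


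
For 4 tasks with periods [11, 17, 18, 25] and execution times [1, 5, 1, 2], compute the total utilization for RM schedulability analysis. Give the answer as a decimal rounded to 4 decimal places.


Compute individual utilizations (exact fractions):
  Task 1: C/T = 1/11 (approx. 0.0909)
  Task 2: C/T = 5/17 (approx. 0.2941)
  Task 3: C/T = 1/18 (approx. 0.0556)
  Task 4: C/T = 2/25 (approx. 0.08)
Total utilization U = 1/11 + 5/17 + 1/18 + 2/25 = 43807/84150
Rounded to 4 decimal places: U = 0.5206
RM (Liu & Layland) bound for 4 tasks = 0.756828; compare with U = 43807/84150 (approx. 0.520582)
U <= bound, so schedulable by RM sufficient condition.

0.5206


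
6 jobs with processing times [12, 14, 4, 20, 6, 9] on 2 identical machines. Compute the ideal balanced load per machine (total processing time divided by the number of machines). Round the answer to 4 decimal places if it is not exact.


Total processing time = 12 + 14 + 4 + 20 + 6 + 9 = 65
Number of machines = 2
Ideal balanced load = 65 / 2 = 32.5

32.5


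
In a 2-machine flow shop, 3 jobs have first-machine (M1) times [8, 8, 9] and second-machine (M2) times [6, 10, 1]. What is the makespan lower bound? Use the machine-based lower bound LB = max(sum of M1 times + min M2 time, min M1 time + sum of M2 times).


LB1 = sum(M1 times) + min(M2 times) = 25 + 1 = 26
LB2 = min(M1 times) + sum(M2 times) = 8 + 17 = 25
Lower bound = max(LB1, LB2) = max(26, 25) = 26

26


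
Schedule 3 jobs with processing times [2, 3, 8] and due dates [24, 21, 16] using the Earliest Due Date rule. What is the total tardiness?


Sort by due date (EDD order): [(8, 16), (3, 21), (2, 24)]
Compute completion times and tardiness:
  Job 1: p=8, d=16, C=8, tardiness=max(0,8-16)=0
  Job 2: p=3, d=21, C=11, tardiness=max(0,11-21)=0
  Job 3: p=2, d=24, C=13, tardiness=max(0,13-24)=0
Total tardiness = 0

0


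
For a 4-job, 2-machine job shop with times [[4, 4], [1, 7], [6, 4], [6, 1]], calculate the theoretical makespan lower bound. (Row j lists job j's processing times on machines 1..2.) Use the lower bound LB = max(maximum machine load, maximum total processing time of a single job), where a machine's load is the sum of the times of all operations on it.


Machine loads:
  Machine 1: 4 + 1 + 6 + 6 = 17
  Machine 2: 4 + 7 + 4 + 1 = 16
Max machine load = 17
Job totals:
  Job 1: 8
  Job 2: 8
  Job 3: 10
  Job 4: 7
Max job total = 10
Lower bound = max(17, 10) = 17

17


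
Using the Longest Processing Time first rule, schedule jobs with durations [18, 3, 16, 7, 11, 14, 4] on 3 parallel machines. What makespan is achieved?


Sort jobs in decreasing order (LPT): [18, 16, 14, 11, 7, 4, 3]
Assign each job to the least loaded machine:
  Machine 1: jobs [18, 4, 3], load = 25
  Machine 2: jobs [16, 7], load = 23
  Machine 3: jobs [14, 11], load = 25
Makespan = max load = 25

25


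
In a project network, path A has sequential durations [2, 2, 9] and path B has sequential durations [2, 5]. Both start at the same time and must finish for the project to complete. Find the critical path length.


Path A total = 2 + 2 + 9 = 13
Path B total = 2 + 5 = 7
Critical path = longest path = max(13, 7) = 13

13


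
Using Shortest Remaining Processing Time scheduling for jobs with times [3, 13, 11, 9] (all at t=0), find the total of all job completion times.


Since all jobs arrive at t=0, SRPT equals SPT ordering.
SPT order: [3, 9, 11, 13]
Completion times:
  Job 1: p=3, C=3
  Job 2: p=9, C=12
  Job 3: p=11, C=23
  Job 4: p=13, C=36
Total completion time = 3 + 12 + 23 + 36 = 74

74


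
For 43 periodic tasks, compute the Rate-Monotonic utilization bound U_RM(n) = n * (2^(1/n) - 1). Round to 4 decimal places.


Compute 2^(1/43) = 1.0162503252
Subtract 1: 1.0162503252 - 1 = 0.0162503252
Multiply by n: 43 * 0.0162503252 = 0.6987639836
Round to 4 dp: 0.6988

0.6988


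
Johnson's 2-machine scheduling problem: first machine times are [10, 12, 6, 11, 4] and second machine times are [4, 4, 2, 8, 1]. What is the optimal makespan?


Apply Johnson's rule:
  Group 1 (a <= b): []
  Group 2 (a > b): [(4, 11, 8), (1, 10, 4), (2, 12, 4), (3, 6, 2), (5, 4, 1)]
Optimal job order: [4, 1, 2, 3, 5]
Schedule:
  Job 4: M1 done at 11, M2 done at 19
  Job 1: M1 done at 21, M2 done at 25
  Job 2: M1 done at 33, M2 done at 37
  Job 3: M1 done at 39, M2 done at 41
  Job 5: M1 done at 43, M2 done at 44
Makespan = 44

44


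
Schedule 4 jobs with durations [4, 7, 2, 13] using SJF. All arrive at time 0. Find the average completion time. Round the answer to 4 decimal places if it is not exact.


SJF order (ascending): [2, 4, 7, 13]
Completion times:
  Job 1: burst=2, C=2
  Job 2: burst=4, C=6
  Job 3: burst=7, C=13
  Job 4: burst=13, C=26
Average completion = 47/4 = 11.75

11.75


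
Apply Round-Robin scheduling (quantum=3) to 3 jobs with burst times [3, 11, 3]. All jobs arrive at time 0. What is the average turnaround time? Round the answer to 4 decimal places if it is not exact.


Time quantum = 3
Execution trace:
  J1 runs 3 units, time = 3
  J2 runs 3 units, time = 6
  J3 runs 3 units, time = 9
  J2 runs 3 units, time = 12
  J2 runs 3 units, time = 15
  J2 runs 2 units, time = 17
Finish times: [3, 17, 9]
Average turnaround = 29/3 = 9.6667

9.6667


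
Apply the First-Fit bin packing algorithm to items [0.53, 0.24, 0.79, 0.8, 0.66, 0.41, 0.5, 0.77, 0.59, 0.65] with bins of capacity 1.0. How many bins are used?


Place items sequentially using First-Fit:
  Item 0.53 -> new Bin 1
  Item 0.24 -> Bin 1 (now 0.77)
  Item 0.79 -> new Bin 2
  Item 0.8 -> new Bin 3
  Item 0.66 -> new Bin 4
  Item 0.41 -> new Bin 5
  Item 0.5 -> Bin 5 (now 0.91)
  Item 0.77 -> new Bin 6
  Item 0.59 -> new Bin 7
  Item 0.65 -> new Bin 8
Total bins used = 8

8


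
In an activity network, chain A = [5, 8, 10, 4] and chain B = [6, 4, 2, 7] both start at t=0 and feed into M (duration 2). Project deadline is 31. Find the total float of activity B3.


Forward pass: ES(B3) = sum of predecessors on chain B = 10
EF = ES + duration = 10 + 2 = 12
Backward pass: LF(M) = deadline = 31; LS(M) = 31 - 2 = 29
LF(B3) = LS(M) - sum(successors on chain B) = 29 - 7 = 22
LS = LF - duration = 22 - 2 = 20
Total float = LS - ES = 20 - 10 = 10

10


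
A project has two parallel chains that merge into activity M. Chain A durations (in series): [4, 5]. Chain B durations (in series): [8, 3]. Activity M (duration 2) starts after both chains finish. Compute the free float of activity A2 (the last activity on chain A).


ES(A2) = sum of predecessors on chain A = 4
EF(A2) = ES + duration = 4 + 5 = 9
Successor of A2 is M. ES(M) = max(sum(A), sum(B)) = max(9, 11) = 11
Free float = ES(successor) - EF(current) = 11 - 9 = 2

2


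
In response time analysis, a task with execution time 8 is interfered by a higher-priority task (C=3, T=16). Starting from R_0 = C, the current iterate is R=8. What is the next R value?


R_next = C + ceil(R_prev / T_hp) * C_hp
ceil(8 / 16) = ceil(0.5) = 1
Interference = 1 * 3 = 3
R_next = 8 + 3 = 11

11


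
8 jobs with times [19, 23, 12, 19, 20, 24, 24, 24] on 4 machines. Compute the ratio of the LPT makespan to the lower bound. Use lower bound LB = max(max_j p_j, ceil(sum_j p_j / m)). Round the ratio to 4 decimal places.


LPT order: [24, 24, 24, 23, 20, 19, 19, 12]
Machine loads after assignment: [43, 43, 36, 43]
LPT makespan = 43
Lower bound = max(max_job, ceil(total/4)) = max(24, 42) = 42
Ratio = 43 / 42 = 1.0238

1.0238


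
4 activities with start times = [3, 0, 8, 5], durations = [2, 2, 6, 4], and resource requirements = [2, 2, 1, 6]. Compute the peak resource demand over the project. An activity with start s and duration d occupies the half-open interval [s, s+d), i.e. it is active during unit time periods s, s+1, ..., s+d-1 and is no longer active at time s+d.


Each activity i is active on [start_i, start_i + duration_i).
Compute total resource usage per time slot:
  t=0: active resources = [2], total = 2
  t=1: active resources = [2], total = 2
  t=2: active resources = [], total = 0
  t=3: active resources = [2], total = 2
  t=4: active resources = [2], total = 2
  t=5: active resources = [6], total = 6
  t=6: active resources = [6], total = 6
  t=7: active resources = [6], total = 6
  t=8: active resources = [1, 6], total = 7
  t=9: active resources = [1], total = 1
  t=10: active resources = [1], total = 1
  t=11: active resources = [1], total = 1
  t=12: active resources = [1], total = 1
  t=13: active resources = [1], total = 1
Peak resource demand = 7

7


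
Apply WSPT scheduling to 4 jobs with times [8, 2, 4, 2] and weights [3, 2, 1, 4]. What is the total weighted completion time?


Compute p/w ratios and sort ascending (WSPT): [(2, 4), (2, 2), (8, 3), (4, 1)]
Compute weighted completion times:
  Job (p=2,w=4): C=2, w*C=4*2=8
  Job (p=2,w=2): C=4, w*C=2*4=8
  Job (p=8,w=3): C=12, w*C=3*12=36
  Job (p=4,w=1): C=16, w*C=1*16=16
Total weighted completion time = 68

68


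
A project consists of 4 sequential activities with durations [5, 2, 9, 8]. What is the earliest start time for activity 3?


Activity 3 starts after activities 1 through 2 complete.
Predecessor durations: [5, 2]
ES = 5 + 2 = 7

7


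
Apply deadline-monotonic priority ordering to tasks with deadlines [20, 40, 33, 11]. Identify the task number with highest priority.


Sort tasks by relative deadline (ascending):
  Task 4: deadline = 11
  Task 1: deadline = 20
  Task 3: deadline = 33
  Task 2: deadline = 40
Priority order (highest first): [4, 1, 3, 2]
Highest priority task = 4

4


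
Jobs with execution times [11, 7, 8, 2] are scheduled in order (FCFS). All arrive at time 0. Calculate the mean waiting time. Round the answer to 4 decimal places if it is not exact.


FCFS order (as given): [11, 7, 8, 2]
Waiting times:
  Job 1: wait = 0
  Job 2: wait = 11
  Job 3: wait = 18
  Job 4: wait = 26
Sum of waiting times = 55
Average waiting time = 55/4 = 13.75

13.75


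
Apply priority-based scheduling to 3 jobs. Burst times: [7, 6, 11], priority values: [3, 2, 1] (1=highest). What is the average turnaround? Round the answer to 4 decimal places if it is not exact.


Sort by priority (ascending = highest first):
Order: [(1, 11), (2, 6), (3, 7)]
Completion times:
  Priority 1, burst=11, C=11
  Priority 2, burst=6, C=17
  Priority 3, burst=7, C=24
Average turnaround = 52/3 = 17.3333

17.3333


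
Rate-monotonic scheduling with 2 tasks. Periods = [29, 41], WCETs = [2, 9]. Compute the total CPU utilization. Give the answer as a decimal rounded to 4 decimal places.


Compute individual utilizations (exact fractions):
  Task 1: C/T = 2/29 (approx. 0.069)
  Task 2: C/T = 9/41 (approx. 0.2195)
Total utilization U = 2/29 + 9/41 = 343/1189
Rounded to 4 decimal places: U = 0.2885
RM (Liu & Layland) bound for 2 tasks = 0.828427; compare with U = 343/1189 (approx. 0.288478)
U <= bound, so schedulable by RM sufficient condition.

0.2885


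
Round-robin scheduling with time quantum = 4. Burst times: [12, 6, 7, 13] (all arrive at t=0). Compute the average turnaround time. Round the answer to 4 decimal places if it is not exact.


Time quantum = 4
Execution trace:
  J1 runs 4 units, time = 4
  J2 runs 4 units, time = 8
  J3 runs 4 units, time = 12
  J4 runs 4 units, time = 16
  J1 runs 4 units, time = 20
  J2 runs 2 units, time = 22
  J3 runs 3 units, time = 25
  J4 runs 4 units, time = 29
  J1 runs 4 units, time = 33
  J4 runs 4 units, time = 37
  J4 runs 1 units, time = 38
Finish times: [33, 22, 25, 38]
Average turnaround = 118/4 = 29.5

29.5


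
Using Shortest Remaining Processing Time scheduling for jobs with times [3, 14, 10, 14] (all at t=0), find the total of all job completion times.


Since all jobs arrive at t=0, SRPT equals SPT ordering.
SPT order: [3, 10, 14, 14]
Completion times:
  Job 1: p=3, C=3
  Job 2: p=10, C=13
  Job 3: p=14, C=27
  Job 4: p=14, C=41
Total completion time = 3 + 13 + 27 + 41 = 84

84


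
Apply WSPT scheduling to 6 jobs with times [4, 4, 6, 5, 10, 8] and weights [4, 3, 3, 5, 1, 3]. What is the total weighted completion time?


Compute p/w ratios and sort ascending (WSPT): [(4, 4), (5, 5), (4, 3), (6, 3), (8, 3), (10, 1)]
Compute weighted completion times:
  Job (p=4,w=4): C=4, w*C=4*4=16
  Job (p=5,w=5): C=9, w*C=5*9=45
  Job (p=4,w=3): C=13, w*C=3*13=39
  Job (p=6,w=3): C=19, w*C=3*19=57
  Job (p=8,w=3): C=27, w*C=3*27=81
  Job (p=10,w=1): C=37, w*C=1*37=37
Total weighted completion time = 275

275


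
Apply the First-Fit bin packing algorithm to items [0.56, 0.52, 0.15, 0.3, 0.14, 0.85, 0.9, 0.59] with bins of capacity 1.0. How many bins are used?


Place items sequentially using First-Fit:
  Item 0.56 -> new Bin 1
  Item 0.52 -> new Bin 2
  Item 0.15 -> Bin 1 (now 0.71)
  Item 0.3 -> Bin 2 (now 0.82)
  Item 0.14 -> Bin 1 (now 0.85)
  Item 0.85 -> new Bin 3
  Item 0.9 -> new Bin 4
  Item 0.59 -> new Bin 5
Total bins used = 5

5


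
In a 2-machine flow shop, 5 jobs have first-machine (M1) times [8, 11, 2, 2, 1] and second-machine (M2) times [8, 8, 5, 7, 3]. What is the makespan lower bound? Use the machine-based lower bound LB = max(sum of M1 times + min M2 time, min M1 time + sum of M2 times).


LB1 = sum(M1 times) + min(M2 times) = 24 + 3 = 27
LB2 = min(M1 times) + sum(M2 times) = 1 + 31 = 32
Lower bound = max(LB1, LB2) = max(27, 32) = 32

32


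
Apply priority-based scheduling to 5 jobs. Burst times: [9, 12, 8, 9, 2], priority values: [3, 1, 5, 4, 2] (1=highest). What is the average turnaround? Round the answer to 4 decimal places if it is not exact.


Sort by priority (ascending = highest first):
Order: [(1, 12), (2, 2), (3, 9), (4, 9), (5, 8)]
Completion times:
  Priority 1, burst=12, C=12
  Priority 2, burst=2, C=14
  Priority 3, burst=9, C=23
  Priority 4, burst=9, C=32
  Priority 5, burst=8, C=40
Average turnaround = 121/5 = 24.2

24.2


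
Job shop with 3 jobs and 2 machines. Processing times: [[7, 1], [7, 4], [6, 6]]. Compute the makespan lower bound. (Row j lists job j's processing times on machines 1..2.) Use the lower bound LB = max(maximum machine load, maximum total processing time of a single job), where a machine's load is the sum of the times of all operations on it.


Machine loads:
  Machine 1: 7 + 7 + 6 = 20
  Machine 2: 1 + 4 + 6 = 11
Max machine load = 20
Job totals:
  Job 1: 8
  Job 2: 11
  Job 3: 12
Max job total = 12
Lower bound = max(20, 12) = 20

20


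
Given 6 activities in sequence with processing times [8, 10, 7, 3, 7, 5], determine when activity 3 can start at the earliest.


Activity 3 starts after activities 1 through 2 complete.
Predecessor durations: [8, 10]
ES = 8 + 10 = 18

18


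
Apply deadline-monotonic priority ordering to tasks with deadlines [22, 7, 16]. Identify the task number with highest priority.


Sort tasks by relative deadline (ascending):
  Task 2: deadline = 7
  Task 3: deadline = 16
  Task 1: deadline = 22
Priority order (highest first): [2, 3, 1]
Highest priority task = 2

2


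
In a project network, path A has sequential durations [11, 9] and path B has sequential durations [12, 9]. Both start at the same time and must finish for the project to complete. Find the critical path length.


Path A total = 11 + 9 = 20
Path B total = 12 + 9 = 21
Critical path = longest path = max(20, 21) = 21

21


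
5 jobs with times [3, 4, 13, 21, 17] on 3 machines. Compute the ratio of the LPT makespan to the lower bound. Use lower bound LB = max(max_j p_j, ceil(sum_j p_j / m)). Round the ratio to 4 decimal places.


LPT order: [21, 17, 13, 4, 3]
Machine loads after assignment: [21, 20, 17]
LPT makespan = 21
Lower bound = max(max_job, ceil(total/3)) = max(21, 20) = 21
Ratio = 21 / 21 = 1.0

1.0


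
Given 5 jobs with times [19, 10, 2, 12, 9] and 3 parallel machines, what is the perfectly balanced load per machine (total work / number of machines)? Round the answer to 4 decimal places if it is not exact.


Total processing time = 19 + 10 + 2 + 12 + 9 = 52
Number of machines = 3
Ideal balanced load = 52 / 3 = 17.3333

17.3333


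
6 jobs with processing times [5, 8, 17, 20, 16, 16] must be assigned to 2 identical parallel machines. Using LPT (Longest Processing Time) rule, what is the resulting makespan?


Sort jobs in decreasing order (LPT): [20, 17, 16, 16, 8, 5]
Assign each job to the least loaded machine:
  Machine 1: jobs [20, 16, 5], load = 41
  Machine 2: jobs [17, 16, 8], load = 41
Makespan = max load = 41

41


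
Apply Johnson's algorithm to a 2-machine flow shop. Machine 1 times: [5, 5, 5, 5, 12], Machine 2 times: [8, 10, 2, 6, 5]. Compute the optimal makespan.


Apply Johnson's rule:
  Group 1 (a <= b): [(1, 5, 8), (2, 5, 10), (4, 5, 6)]
  Group 2 (a > b): [(5, 12, 5), (3, 5, 2)]
Optimal job order: [1, 2, 4, 5, 3]
Schedule:
  Job 1: M1 done at 5, M2 done at 13
  Job 2: M1 done at 10, M2 done at 23
  Job 4: M1 done at 15, M2 done at 29
  Job 5: M1 done at 27, M2 done at 34
  Job 3: M1 done at 32, M2 done at 36
Makespan = 36

36


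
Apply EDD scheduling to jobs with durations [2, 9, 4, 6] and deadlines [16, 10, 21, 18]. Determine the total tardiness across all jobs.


Sort by due date (EDD order): [(9, 10), (2, 16), (6, 18), (4, 21)]
Compute completion times and tardiness:
  Job 1: p=9, d=10, C=9, tardiness=max(0,9-10)=0
  Job 2: p=2, d=16, C=11, tardiness=max(0,11-16)=0
  Job 3: p=6, d=18, C=17, tardiness=max(0,17-18)=0
  Job 4: p=4, d=21, C=21, tardiness=max(0,21-21)=0
Total tardiness = 0

0


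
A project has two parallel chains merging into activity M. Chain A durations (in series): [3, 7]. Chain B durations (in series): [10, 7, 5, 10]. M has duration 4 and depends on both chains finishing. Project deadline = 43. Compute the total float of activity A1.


Forward pass: ES(A1) = sum of predecessors on chain A = 0
EF = ES + duration = 0 + 3 = 3
Backward pass: LF(M) = deadline = 43; LS(M) = 43 - 4 = 39
LF(A1) = LS(M) - sum(successors on chain A) = 39 - 7 = 32
LS = LF - duration = 32 - 3 = 29
Total float = LS - ES = 29 - 0 = 29

29


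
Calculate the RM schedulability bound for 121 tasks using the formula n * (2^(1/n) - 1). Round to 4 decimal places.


Compute 2^(1/121) = 1.0057449283
Subtract 1: 1.0057449283 - 1 = 0.0057449283
Multiply by n: 121 * 0.0057449283 = 0.6951363243
Round to 4 dp: 0.6951

0.6951


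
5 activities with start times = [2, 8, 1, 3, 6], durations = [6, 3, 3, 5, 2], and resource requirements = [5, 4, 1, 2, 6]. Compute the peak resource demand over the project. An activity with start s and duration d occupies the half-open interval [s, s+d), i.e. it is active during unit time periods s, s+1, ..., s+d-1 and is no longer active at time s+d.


Each activity i is active on [start_i, start_i + duration_i).
Compute total resource usage per time slot:
  t=0: active resources = [], total = 0
  t=1: active resources = [1], total = 1
  t=2: active resources = [5, 1], total = 6
  t=3: active resources = [5, 1, 2], total = 8
  t=4: active resources = [5, 2], total = 7
  t=5: active resources = [5, 2], total = 7
  t=6: active resources = [5, 2, 6], total = 13
  t=7: active resources = [5, 2, 6], total = 13
  t=8: active resources = [4], total = 4
  t=9: active resources = [4], total = 4
  t=10: active resources = [4], total = 4
Peak resource demand = 13

13


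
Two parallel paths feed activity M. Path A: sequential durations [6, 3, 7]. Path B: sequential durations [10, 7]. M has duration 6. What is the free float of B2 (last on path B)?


ES(B2) = sum of predecessors on chain B = 10
EF(B2) = ES + duration = 10 + 7 = 17
Successor of B2 is M. ES(M) = max(sum(A), sum(B)) = max(16, 17) = 17
Free float = ES(successor) - EF(current) = 17 - 17 = 0

0


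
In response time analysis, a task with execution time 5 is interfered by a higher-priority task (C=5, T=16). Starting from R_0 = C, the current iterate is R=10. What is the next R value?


R_next = C + ceil(R_prev / T_hp) * C_hp
ceil(10 / 16) = ceil(0.625) = 1
Interference = 1 * 5 = 5
R_next = 5 + 5 = 10
R_next = R_prev, so the iteration has converged (response time = 10).

10


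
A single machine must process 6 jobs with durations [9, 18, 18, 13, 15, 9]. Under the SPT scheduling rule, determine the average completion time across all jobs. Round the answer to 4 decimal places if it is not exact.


Sort jobs by processing time (SPT order): [9, 9, 13, 15, 18, 18]
Compute completion times sequentially:
  Job 1: processing = 9, completes at 9
  Job 2: processing = 9, completes at 18
  Job 3: processing = 13, completes at 31
  Job 4: processing = 15, completes at 46
  Job 5: processing = 18, completes at 64
  Job 6: processing = 18, completes at 82
Sum of completion times = 250
Average completion time = 250/6 = 41.6667

41.6667


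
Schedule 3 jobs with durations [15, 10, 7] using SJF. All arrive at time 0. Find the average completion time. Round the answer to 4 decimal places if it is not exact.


SJF order (ascending): [7, 10, 15]
Completion times:
  Job 1: burst=7, C=7
  Job 2: burst=10, C=17
  Job 3: burst=15, C=32
Average completion = 56/3 = 18.6667

18.6667


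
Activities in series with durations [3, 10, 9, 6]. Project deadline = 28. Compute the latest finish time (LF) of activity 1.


LF(activity 1) = deadline - sum of successor durations
Successors: activities 2 through 4 with durations [10, 9, 6]
Sum of successor durations = 25
LF = 28 - 25 = 3

3


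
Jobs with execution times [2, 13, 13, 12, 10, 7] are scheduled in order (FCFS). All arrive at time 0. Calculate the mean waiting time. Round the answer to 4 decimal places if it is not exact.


FCFS order (as given): [2, 13, 13, 12, 10, 7]
Waiting times:
  Job 1: wait = 0
  Job 2: wait = 2
  Job 3: wait = 15
  Job 4: wait = 28
  Job 5: wait = 40
  Job 6: wait = 50
Sum of waiting times = 135
Average waiting time = 135/6 = 22.5

22.5


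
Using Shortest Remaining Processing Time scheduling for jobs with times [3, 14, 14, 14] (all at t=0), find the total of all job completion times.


Since all jobs arrive at t=0, SRPT equals SPT ordering.
SPT order: [3, 14, 14, 14]
Completion times:
  Job 1: p=3, C=3
  Job 2: p=14, C=17
  Job 3: p=14, C=31
  Job 4: p=14, C=45
Total completion time = 3 + 17 + 31 + 45 = 96

96


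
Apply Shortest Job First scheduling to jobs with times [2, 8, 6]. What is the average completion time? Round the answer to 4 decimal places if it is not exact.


SJF order (ascending): [2, 6, 8]
Completion times:
  Job 1: burst=2, C=2
  Job 2: burst=6, C=8
  Job 3: burst=8, C=16
Average completion = 26/3 = 8.6667

8.6667


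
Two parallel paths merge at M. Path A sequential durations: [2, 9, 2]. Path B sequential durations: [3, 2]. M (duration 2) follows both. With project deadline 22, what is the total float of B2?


Forward pass: ES(B2) = sum of predecessors on chain B = 3
EF = ES + duration = 3 + 2 = 5
Backward pass: LF(M) = deadline = 22; LS(M) = 22 - 2 = 20
LF(B2) = LS(M) - sum(successors on chain B) = 20 - 0 = 20
LS = LF - duration = 20 - 2 = 18
Total float = LS - ES = 18 - 3 = 15

15


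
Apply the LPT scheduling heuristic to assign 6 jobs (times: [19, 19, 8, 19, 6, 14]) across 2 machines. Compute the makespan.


Sort jobs in decreasing order (LPT): [19, 19, 19, 14, 8, 6]
Assign each job to the least loaded machine:
  Machine 1: jobs [19, 19, 6], load = 44
  Machine 2: jobs [19, 14, 8], load = 41
Makespan = max load = 44

44


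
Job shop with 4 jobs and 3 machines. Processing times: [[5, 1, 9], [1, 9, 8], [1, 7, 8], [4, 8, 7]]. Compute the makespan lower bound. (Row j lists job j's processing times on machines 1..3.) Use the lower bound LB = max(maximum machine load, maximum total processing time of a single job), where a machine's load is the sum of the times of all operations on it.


Machine loads:
  Machine 1: 5 + 1 + 1 + 4 = 11
  Machine 2: 1 + 9 + 7 + 8 = 25
  Machine 3: 9 + 8 + 8 + 7 = 32
Max machine load = 32
Job totals:
  Job 1: 15
  Job 2: 18
  Job 3: 16
  Job 4: 19
Max job total = 19
Lower bound = max(32, 19) = 32

32


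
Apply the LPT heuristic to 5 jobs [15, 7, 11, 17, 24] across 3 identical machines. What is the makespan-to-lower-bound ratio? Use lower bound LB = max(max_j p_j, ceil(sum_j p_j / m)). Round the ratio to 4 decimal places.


LPT order: [24, 17, 15, 11, 7]
Machine loads after assignment: [24, 24, 26]
LPT makespan = 26
Lower bound = max(max_job, ceil(total/3)) = max(24, 25) = 25
Ratio = 26 / 25 = 1.04

1.04


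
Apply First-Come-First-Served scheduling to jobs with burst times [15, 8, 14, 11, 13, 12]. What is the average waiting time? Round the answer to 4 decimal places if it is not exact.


FCFS order (as given): [15, 8, 14, 11, 13, 12]
Waiting times:
  Job 1: wait = 0
  Job 2: wait = 15
  Job 3: wait = 23
  Job 4: wait = 37
  Job 5: wait = 48
  Job 6: wait = 61
Sum of waiting times = 184
Average waiting time = 184/6 = 30.6667

30.6667


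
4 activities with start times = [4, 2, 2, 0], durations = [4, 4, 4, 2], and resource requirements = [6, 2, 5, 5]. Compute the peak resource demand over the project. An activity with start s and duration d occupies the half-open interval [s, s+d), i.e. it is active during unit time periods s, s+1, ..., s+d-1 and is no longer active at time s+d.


Each activity i is active on [start_i, start_i + duration_i).
Compute total resource usage per time slot:
  t=0: active resources = [5], total = 5
  t=1: active resources = [5], total = 5
  t=2: active resources = [2, 5], total = 7
  t=3: active resources = [2, 5], total = 7
  t=4: active resources = [6, 2, 5], total = 13
  t=5: active resources = [6, 2, 5], total = 13
  t=6: active resources = [6], total = 6
  t=7: active resources = [6], total = 6
Peak resource demand = 13

13


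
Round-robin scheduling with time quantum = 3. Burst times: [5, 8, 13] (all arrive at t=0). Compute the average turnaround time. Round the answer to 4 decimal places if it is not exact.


Time quantum = 3
Execution trace:
  J1 runs 3 units, time = 3
  J2 runs 3 units, time = 6
  J3 runs 3 units, time = 9
  J1 runs 2 units, time = 11
  J2 runs 3 units, time = 14
  J3 runs 3 units, time = 17
  J2 runs 2 units, time = 19
  J3 runs 3 units, time = 22
  J3 runs 3 units, time = 25
  J3 runs 1 units, time = 26
Finish times: [11, 19, 26]
Average turnaround = 56/3 = 18.6667

18.6667


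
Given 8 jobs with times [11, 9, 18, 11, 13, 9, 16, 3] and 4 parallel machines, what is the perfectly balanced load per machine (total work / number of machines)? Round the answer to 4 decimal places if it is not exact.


Total processing time = 11 + 9 + 18 + 11 + 13 + 9 + 16 + 3 = 90
Number of machines = 4
Ideal balanced load = 90 / 4 = 22.5

22.5


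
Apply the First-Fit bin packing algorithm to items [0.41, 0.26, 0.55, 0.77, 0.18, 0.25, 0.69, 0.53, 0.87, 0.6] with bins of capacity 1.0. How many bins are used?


Place items sequentially using First-Fit:
  Item 0.41 -> new Bin 1
  Item 0.26 -> Bin 1 (now 0.67)
  Item 0.55 -> new Bin 2
  Item 0.77 -> new Bin 3
  Item 0.18 -> Bin 1 (now 0.85)
  Item 0.25 -> Bin 2 (now 0.8)
  Item 0.69 -> new Bin 4
  Item 0.53 -> new Bin 5
  Item 0.87 -> new Bin 6
  Item 0.6 -> new Bin 7
Total bins used = 7

7


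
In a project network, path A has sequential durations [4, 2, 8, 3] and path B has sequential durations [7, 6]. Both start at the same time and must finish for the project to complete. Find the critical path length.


Path A total = 4 + 2 + 8 + 3 = 17
Path B total = 7 + 6 = 13
Critical path = longest path = max(17, 13) = 17

17


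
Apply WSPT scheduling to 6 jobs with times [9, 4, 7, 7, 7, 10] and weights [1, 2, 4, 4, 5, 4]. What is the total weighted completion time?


Compute p/w ratios and sort ascending (WSPT): [(7, 5), (7, 4), (7, 4), (4, 2), (10, 4), (9, 1)]
Compute weighted completion times:
  Job (p=7,w=5): C=7, w*C=5*7=35
  Job (p=7,w=4): C=14, w*C=4*14=56
  Job (p=7,w=4): C=21, w*C=4*21=84
  Job (p=4,w=2): C=25, w*C=2*25=50
  Job (p=10,w=4): C=35, w*C=4*35=140
  Job (p=9,w=1): C=44, w*C=1*44=44
Total weighted completion time = 409

409


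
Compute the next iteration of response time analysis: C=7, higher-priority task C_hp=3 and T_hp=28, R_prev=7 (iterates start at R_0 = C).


R_next = C + ceil(R_prev / T_hp) * C_hp
ceil(7 / 28) = ceil(0.25) = 1
Interference = 1 * 3 = 3
R_next = 7 + 3 = 10

10


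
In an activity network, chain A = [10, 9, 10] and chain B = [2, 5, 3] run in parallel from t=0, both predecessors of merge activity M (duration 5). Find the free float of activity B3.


ES(B3) = sum of predecessors on chain B = 7
EF(B3) = ES + duration = 7 + 3 = 10
Successor of B3 is M. ES(M) = max(sum(A), sum(B)) = max(29, 10) = 29
Free float = ES(successor) - EF(current) = 29 - 10 = 19

19


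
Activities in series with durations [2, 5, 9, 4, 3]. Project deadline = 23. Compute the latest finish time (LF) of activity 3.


LF(activity 3) = deadline - sum of successor durations
Successors: activities 4 through 5 with durations [4, 3]
Sum of successor durations = 7
LF = 23 - 7 = 16

16


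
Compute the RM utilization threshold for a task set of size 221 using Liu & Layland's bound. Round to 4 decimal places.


Compute 2^(1/221) = 1.0031413363
Subtract 1: 1.0031413363 - 1 = 0.0031413363
Multiply by n: 221 * 0.0031413363 = 0.6942353223
Round to 4 dp: 0.6942

0.6942


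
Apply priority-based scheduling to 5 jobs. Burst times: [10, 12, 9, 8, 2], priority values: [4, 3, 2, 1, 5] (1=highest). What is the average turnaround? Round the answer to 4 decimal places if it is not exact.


Sort by priority (ascending = highest first):
Order: [(1, 8), (2, 9), (3, 12), (4, 10), (5, 2)]
Completion times:
  Priority 1, burst=8, C=8
  Priority 2, burst=9, C=17
  Priority 3, burst=12, C=29
  Priority 4, burst=10, C=39
  Priority 5, burst=2, C=41
Average turnaround = 134/5 = 26.8

26.8


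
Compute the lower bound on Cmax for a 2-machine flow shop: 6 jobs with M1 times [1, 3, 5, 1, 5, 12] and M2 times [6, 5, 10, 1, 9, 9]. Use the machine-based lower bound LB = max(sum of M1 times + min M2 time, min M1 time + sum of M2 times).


LB1 = sum(M1 times) + min(M2 times) = 27 + 1 = 28
LB2 = min(M1 times) + sum(M2 times) = 1 + 40 = 41
Lower bound = max(LB1, LB2) = max(28, 41) = 41

41


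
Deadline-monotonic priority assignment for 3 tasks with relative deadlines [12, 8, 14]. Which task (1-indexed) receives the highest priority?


Sort tasks by relative deadline (ascending):
  Task 2: deadline = 8
  Task 1: deadline = 12
  Task 3: deadline = 14
Priority order (highest first): [2, 1, 3]
Highest priority task = 2

2


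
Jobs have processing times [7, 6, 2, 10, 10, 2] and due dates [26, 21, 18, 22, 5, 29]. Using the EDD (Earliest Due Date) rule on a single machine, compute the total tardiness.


Sort by due date (EDD order): [(10, 5), (2, 18), (6, 21), (10, 22), (7, 26), (2, 29)]
Compute completion times and tardiness:
  Job 1: p=10, d=5, C=10, tardiness=max(0,10-5)=5
  Job 2: p=2, d=18, C=12, tardiness=max(0,12-18)=0
  Job 3: p=6, d=21, C=18, tardiness=max(0,18-21)=0
  Job 4: p=10, d=22, C=28, tardiness=max(0,28-22)=6
  Job 5: p=7, d=26, C=35, tardiness=max(0,35-26)=9
  Job 6: p=2, d=29, C=37, tardiness=max(0,37-29)=8
Total tardiness = 28

28


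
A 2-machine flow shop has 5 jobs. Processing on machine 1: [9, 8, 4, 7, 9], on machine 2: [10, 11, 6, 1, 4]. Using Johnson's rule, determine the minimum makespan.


Apply Johnson's rule:
  Group 1 (a <= b): [(3, 4, 6), (2, 8, 11), (1, 9, 10)]
  Group 2 (a > b): [(5, 9, 4), (4, 7, 1)]
Optimal job order: [3, 2, 1, 5, 4]
Schedule:
  Job 3: M1 done at 4, M2 done at 10
  Job 2: M1 done at 12, M2 done at 23
  Job 1: M1 done at 21, M2 done at 33
  Job 5: M1 done at 30, M2 done at 37
  Job 4: M1 done at 37, M2 done at 38
Makespan = 38

38


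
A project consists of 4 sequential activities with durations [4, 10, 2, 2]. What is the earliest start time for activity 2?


Activity 2 starts after activities 1 through 1 complete.
Predecessor durations: [4]
ES = 4 = 4

4


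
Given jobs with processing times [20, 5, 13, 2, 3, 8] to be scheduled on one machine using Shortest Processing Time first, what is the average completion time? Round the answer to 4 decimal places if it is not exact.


Sort jobs by processing time (SPT order): [2, 3, 5, 8, 13, 20]
Compute completion times sequentially:
  Job 1: processing = 2, completes at 2
  Job 2: processing = 3, completes at 5
  Job 3: processing = 5, completes at 10
  Job 4: processing = 8, completes at 18
  Job 5: processing = 13, completes at 31
  Job 6: processing = 20, completes at 51
Sum of completion times = 117
Average completion time = 117/6 = 19.5

19.5


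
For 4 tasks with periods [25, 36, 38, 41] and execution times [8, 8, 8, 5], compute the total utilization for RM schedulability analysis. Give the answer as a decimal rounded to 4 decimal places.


Compute individual utilizations (exact fractions):
  Task 1: C/T = 8/25 (approx. 0.32)
  Task 2: C/T = 8/36 = 2/9 (approx. 0.2222)
  Task 3: C/T = 8/38 = 4/19 (approx. 0.2105)
  Task 4: C/T = 5/41 (approx. 0.122)
Total utilization U = 8/25 + 2/9 + 4/19 + 5/41 = 153313/175275
Rounded to 4 decimal places: U = 0.8747
RM (Liu & Layland) bound for 4 tasks = 0.756828; compare with U = 153313/175275 (approx. 0.874700)
bound < U <= 1, so the RM sufficient condition is not met (inconclusive; an exact test such as response-time analysis is needed).

0.8747


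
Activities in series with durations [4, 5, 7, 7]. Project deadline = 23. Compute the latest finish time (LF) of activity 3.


LF(activity 3) = deadline - sum of successor durations
Successors: activities 4 through 4 with durations [7]
Sum of successor durations = 7
LF = 23 - 7 = 16

16


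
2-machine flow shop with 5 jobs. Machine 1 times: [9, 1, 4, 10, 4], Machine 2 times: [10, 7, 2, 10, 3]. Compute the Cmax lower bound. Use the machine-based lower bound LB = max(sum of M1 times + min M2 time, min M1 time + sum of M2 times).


LB1 = sum(M1 times) + min(M2 times) = 28 + 2 = 30
LB2 = min(M1 times) + sum(M2 times) = 1 + 32 = 33
Lower bound = max(LB1, LB2) = max(30, 33) = 33

33


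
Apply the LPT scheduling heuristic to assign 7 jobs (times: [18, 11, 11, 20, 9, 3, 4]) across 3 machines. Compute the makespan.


Sort jobs in decreasing order (LPT): [20, 18, 11, 11, 9, 4, 3]
Assign each job to the least loaded machine:
  Machine 1: jobs [20, 4], load = 24
  Machine 2: jobs [18, 9], load = 27
  Machine 3: jobs [11, 11, 3], load = 25
Makespan = max load = 27

27


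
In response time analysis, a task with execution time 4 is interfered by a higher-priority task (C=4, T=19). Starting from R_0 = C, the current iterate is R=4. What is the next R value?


R_next = C + ceil(R_prev / T_hp) * C_hp
ceil(4 / 19) = ceil(0.2105) = 1
Interference = 1 * 4 = 4
R_next = 4 + 4 = 8

8


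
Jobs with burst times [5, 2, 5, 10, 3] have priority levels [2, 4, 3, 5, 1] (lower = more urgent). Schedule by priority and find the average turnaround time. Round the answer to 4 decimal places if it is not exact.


Sort by priority (ascending = highest first):
Order: [(1, 3), (2, 5), (3, 5), (4, 2), (5, 10)]
Completion times:
  Priority 1, burst=3, C=3
  Priority 2, burst=5, C=8
  Priority 3, burst=5, C=13
  Priority 4, burst=2, C=15
  Priority 5, burst=10, C=25
Average turnaround = 64/5 = 12.8

12.8


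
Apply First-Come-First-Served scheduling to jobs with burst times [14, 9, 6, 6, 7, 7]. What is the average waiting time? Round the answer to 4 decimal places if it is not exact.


FCFS order (as given): [14, 9, 6, 6, 7, 7]
Waiting times:
  Job 1: wait = 0
  Job 2: wait = 14
  Job 3: wait = 23
  Job 4: wait = 29
  Job 5: wait = 35
  Job 6: wait = 42
Sum of waiting times = 143
Average waiting time = 143/6 = 23.8333

23.8333
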